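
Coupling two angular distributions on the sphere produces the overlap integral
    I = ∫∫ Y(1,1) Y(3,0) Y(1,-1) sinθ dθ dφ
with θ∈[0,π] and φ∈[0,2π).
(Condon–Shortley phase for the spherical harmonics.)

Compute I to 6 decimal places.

l₃=1 ∉ [2,4] — triangle fails ⇒ I = 0

0.000000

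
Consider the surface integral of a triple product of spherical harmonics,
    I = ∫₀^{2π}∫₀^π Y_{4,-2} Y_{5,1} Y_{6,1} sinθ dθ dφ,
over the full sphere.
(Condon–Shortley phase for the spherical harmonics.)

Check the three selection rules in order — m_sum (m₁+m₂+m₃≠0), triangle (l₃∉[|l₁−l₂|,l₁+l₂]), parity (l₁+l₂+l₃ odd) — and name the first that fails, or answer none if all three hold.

Σmᵢ = 0  ✓
l₃∈[|l₁−l₂|,l₁+l₂]=[1,9], have l₃=6  ✓
Σlᵢ = 15 ⇒ odd  ✗

parity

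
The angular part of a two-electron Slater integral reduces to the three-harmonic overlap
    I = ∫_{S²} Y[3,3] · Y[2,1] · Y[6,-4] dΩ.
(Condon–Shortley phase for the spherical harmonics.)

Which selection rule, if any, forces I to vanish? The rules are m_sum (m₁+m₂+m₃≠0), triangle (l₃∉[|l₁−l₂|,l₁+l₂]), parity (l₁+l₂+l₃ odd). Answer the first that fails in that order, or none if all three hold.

triangle

azimuthal sum: 3 + 1 − 4 = 0  ✓
1 ≤ 6 ≤ 5 (triangle on l)  ✗
L = 3 + 2 + 6 = 11 (odd)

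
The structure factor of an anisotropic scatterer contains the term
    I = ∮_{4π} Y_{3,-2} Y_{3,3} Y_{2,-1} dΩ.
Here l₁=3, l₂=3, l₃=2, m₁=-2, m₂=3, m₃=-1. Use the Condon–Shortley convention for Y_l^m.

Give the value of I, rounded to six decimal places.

m-sum 0 ✓  L=8 even ✓  0≤2≤6 ✓
Π(2lᵢ+1) = 7×7×5 = 245
triangle coeff Δ(3,3,2) = 1/3780
Σ_t [1,3]: t=1:−1/24 t=2:+1/4 t=3:−1/24 = 1/6
(3j)²=4/105 [(3 3 2; 0 0 0)], sign=+1
Σ_t [4,4]: t=4:+1/48 = 1/48
(3j)²=5/84 [(3 3 2; -2 3 -1)], sign=-1
⇒ 4πI² = 5/9
I = (-1)√(5/9/(4π)) = -0.21026104

-0.210261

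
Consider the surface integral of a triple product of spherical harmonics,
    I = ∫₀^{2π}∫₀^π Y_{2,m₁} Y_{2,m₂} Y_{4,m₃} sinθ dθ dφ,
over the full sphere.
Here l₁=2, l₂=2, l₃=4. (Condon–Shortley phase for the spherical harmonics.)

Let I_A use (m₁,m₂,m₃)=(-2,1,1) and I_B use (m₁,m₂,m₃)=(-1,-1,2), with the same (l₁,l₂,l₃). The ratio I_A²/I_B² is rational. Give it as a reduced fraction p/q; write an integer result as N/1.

Shared (l₁,l₂,l₃)=(2,2,4): N and (l;000)² cancel in I_A²/I_B².
A: Δ = 0!·4!·4!/9! = 1/630; Racah Σ t=0..0: t=0:+1/144 = 1/144; ⇒ 3j(2 2 4; -2 1 1)² = 1/126, sgn -1
B: Δ = 0!·4!·4!/9! = 1/630; Racah Σ t=0..0: t=0:+1/36 = 1/36; ⇒ 3j(2 2 4; -1 -1 2)² = 4/63, sgn +1
I_A²/I_B² = (1/126)/(4/63) = 1/8

1/8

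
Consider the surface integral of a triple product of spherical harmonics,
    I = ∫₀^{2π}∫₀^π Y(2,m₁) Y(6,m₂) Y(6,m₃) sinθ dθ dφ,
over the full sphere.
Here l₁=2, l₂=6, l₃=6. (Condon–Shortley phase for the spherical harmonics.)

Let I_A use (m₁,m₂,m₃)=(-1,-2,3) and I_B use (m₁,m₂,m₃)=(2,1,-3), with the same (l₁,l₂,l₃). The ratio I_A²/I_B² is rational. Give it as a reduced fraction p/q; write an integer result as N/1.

Same 2,6,6: normalisation and zero-m 3j drop out of the ratio.
A: Δ: 2! 2! 10! / 15! → 1/90090; sum: t=1:−1/60480 t=2:+1/161280 = -1/96768; 3j²(2 6 6; -1 -2 3) = Δ·Π!·Σ² = 15/1001  (sign +1)
B: Δ: 2! 2! 10! / 15! → 1/90090; sum: t=0:+1/120960 = 1/120960; 3j²(2 6 6; 2 1 -3) = Δ·Π!·Σ² = 24/1001  (sign -1)
I_A²/I_B² = (15/1001)/(24/1001) = 5/8

5/8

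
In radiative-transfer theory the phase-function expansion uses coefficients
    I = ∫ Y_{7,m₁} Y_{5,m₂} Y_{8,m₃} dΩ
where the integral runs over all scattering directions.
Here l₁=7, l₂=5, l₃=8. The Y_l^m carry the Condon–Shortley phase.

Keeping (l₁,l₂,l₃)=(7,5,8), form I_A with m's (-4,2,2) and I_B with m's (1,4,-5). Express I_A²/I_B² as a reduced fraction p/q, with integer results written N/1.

Shared (l₁,l₂,l₃)=(7,5,8): N and (l;000)² cancel in I_A²/I_B².
A: Δ = 4!·10!·6!/21! = 1/814773960; Racah Σ t=1..4: t=1:−1/15676416000 t=2:+1/174182400 t=3:−1/23224320 t=4:+1/26127360 = 1/1119744000; ⇒ 3j(7 5 8; -4 2 2)² = 7/377910, sgn +1
B: Δ = 4!·10!·6!/21! = 1/814773960; Racah Σ t=3..4: t=3:−1/130636800 t=4:+1/232243200 = -1/298598400; ⇒ 3j(7 5 8; 1 4 -5)² = 7/1292, sgn +1
I_A²/I_B² = (7/377910)/(7/1292) = 2/585

2/585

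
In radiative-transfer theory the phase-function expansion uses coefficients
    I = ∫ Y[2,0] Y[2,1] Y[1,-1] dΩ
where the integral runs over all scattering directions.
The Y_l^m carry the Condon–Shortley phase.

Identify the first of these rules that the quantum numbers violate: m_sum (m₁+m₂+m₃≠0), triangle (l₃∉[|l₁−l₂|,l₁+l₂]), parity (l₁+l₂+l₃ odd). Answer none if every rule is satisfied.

parity

Σmᵢ = 0  ✓
l₃∈[|l₁−l₂|,l₁+l₂]=[0,4], have l₃=1  ✓
Σlᵢ = 5 ⇒ odd  ✗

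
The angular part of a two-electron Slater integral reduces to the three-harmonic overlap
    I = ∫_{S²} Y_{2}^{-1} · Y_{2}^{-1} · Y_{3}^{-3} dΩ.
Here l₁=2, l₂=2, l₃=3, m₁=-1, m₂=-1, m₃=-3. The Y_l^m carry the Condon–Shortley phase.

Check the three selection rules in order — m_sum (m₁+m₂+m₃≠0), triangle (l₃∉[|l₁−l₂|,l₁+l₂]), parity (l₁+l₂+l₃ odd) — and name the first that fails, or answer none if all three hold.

m_sum

azimuthal sum: -1 − 1 − 3 = -5  ✗
0 ≤ 3 ≤ 4 (triangle on l)
L = 2 + 2 + 3 = 7 (odd)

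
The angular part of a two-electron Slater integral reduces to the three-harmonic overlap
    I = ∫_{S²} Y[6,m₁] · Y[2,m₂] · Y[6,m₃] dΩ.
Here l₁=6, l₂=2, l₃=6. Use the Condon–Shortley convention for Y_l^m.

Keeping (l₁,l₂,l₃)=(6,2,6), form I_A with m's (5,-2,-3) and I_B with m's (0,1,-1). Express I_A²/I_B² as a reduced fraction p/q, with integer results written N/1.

110/7

Same 6,2,6: normalisation and zero-m 3j drop out of the ratio.
A: Δ: 2! 10! 2! / 15! → 1/90090; sum: t=0:+1/1451520 = 1/1451520; 3j²(6 2 6; 5 -2 -3) = Δ·Π!·Σ² = 1/91  (sign -1)
B: Δ: 2! 10! 2! / 15! → 1/90090; sum: t=1:−1/28800 t=2:+1/34560 = -1/172800; 3j²(6 2 6; 0 1 -1) = Δ·Π!·Σ² = 1/1430  (sign +1)
I_A²/I_B² = (1/91)/(1/1430) = 110/7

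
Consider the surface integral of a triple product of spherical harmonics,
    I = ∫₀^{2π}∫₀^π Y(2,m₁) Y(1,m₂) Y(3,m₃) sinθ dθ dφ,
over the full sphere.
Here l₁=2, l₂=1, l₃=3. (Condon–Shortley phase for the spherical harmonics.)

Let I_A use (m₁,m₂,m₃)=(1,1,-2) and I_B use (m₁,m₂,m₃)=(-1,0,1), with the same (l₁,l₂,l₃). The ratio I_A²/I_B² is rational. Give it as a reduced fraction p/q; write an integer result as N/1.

5/4

Shared (l₁,l₂,l₃)=(2,1,3): N and (l;000)² cancel in I_A²/I_B².
A: Δ = 0!·4!·2!/7! = 1/105; Racah Σ t=0..0: t=0:+1/12 = 1/12; ⇒ 3j(2 1 3; 1 1 -2)² = 2/21, sgn -1
B: Δ = 0!·4!·2!/7! = 1/105; Racah Σ t=0..0: t=0:+1/6 = 1/6; ⇒ 3j(2 1 3; -1 0 1)² = 8/105, sgn +1
I_A²/I_B² = (2/21)/(8/105) = 5/4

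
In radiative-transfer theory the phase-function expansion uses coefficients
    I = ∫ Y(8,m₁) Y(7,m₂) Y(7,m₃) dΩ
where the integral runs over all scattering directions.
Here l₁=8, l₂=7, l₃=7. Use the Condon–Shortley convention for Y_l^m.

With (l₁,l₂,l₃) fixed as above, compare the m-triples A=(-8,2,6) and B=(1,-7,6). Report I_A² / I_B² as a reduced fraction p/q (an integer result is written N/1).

45/14

Same 8,7,7: normalisation and zero-m 3j drop out of the ratio.
A: Δ: 8! 8! 6! / 23! → 1/22086194130; sum: t=8:+1/195084288000 = 1/195084288000; 3j²(8 7 7; -8 2 6) = Δ·Π!·Σ² = 351/52003  (sign -1)
B: Δ: 8! 8! 6! / 23! → 1/22086194130; sum: t=0:+1/146313216000 = 1/146313216000; 3j²(8 7 7; 1 -7 6) = Δ·Π!·Σ² = 78/37145  (sign -1)
I_A²/I_B² = (351/52003)/(78/37145) = 45/14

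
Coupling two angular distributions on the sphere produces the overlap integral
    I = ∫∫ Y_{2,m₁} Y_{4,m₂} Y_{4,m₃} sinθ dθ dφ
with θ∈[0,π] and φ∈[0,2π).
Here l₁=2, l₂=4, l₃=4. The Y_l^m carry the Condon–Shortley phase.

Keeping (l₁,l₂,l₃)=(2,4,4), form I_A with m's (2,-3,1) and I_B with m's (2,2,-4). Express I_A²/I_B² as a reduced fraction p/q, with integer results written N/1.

l's match ⇒ only the (l;m) 3-j factors differ between A and B.
A: triangle coeff Δ(2,4,4) = 1/13860; Σ_t [0,0]: t=0:+1/480 = 1/480; (3j)²=3/110 [(2 4 4; 2 -3 1)], sign=-1
B: triangle coeff Δ(2,4,4) = 1/13860; Σ_t [0,0]: t=0:+1/2880 = 1/2880; (3j)²=2/165 [(2 4 4; 2 2 -4)], sign=+1
I_A²/I_B² = (3/110)/(2/165) = 9/4

9/4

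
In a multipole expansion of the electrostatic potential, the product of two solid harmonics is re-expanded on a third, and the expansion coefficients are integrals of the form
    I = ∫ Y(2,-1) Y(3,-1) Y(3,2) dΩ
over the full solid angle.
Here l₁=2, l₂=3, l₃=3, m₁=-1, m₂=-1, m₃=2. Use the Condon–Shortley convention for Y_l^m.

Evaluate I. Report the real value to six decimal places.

0.162868

Checks pass: Σm=0; 8 even; l₃=3∈[1,5].
(2·2+1)(2·3+1)(2·3+1) = 245
Δ: 2! 2! 4! / 9! → 1/3780
sum: t=0:+1/24 t=1:−1/4 t=2:+1/24 = -1/6
3j²(2 3 3; 0 0 0) = Δ·Π!·Σ² = 4/105  (sign +1)
sum: t=1:−1/12 t=2:+1/48 = -1/16
3j²(2 3 3; -1 -1 2) = Δ·Π!·Σ² = 1/28  (sign +1)
combine: 4πI² = 245·4/105·1/28 = 1/3
take √, sign +1: I = 0.16286750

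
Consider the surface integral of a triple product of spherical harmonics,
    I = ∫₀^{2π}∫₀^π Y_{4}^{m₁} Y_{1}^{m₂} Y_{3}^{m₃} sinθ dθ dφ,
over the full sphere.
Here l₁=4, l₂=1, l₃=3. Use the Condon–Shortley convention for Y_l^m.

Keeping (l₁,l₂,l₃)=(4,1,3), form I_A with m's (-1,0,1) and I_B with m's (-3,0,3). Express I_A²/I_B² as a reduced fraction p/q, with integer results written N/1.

l's match ⇒ only the (l;m) 3-j factors differ between A and B.
A: triangle coeff Δ(4,1,3) = 1/252; Σ_t [1,1]: t=1:−1/48 = -1/48; (3j)²=5/84 [(4 1 3; -1 0 1)], sign=-1
B: triangle coeff Δ(4,1,3) = 1/252; Σ_t [1,1]: t=1:−1/720 = -1/720; (3j)²=1/36 [(4 1 3; -3 0 3)], sign=-1
I_A²/I_B² = (5/84)/(1/36) = 15/7

15/7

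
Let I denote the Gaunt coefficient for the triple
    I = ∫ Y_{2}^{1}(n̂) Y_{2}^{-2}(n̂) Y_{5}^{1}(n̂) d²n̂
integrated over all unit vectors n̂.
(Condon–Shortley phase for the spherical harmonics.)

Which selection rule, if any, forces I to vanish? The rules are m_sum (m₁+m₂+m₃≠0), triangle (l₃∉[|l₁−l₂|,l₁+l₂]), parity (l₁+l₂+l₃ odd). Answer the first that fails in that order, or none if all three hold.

m₁+m₂+m₃ = 1 − 2 + 1 = 0  ✓
triangle: |2−2|=0 ≤ l₃=5 ≤ 2+2=4  ✗
parity: l₁+l₂+l₃ = 9 is odd

triangle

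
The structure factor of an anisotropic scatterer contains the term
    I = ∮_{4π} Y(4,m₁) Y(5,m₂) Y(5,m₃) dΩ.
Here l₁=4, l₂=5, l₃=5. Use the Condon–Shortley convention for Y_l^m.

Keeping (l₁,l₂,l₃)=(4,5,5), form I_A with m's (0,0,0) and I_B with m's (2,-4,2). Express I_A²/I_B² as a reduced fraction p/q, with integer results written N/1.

6/5

l's match ⇒ only the (l;m) 3-j factors differ between A and B.
A: triangle coeff Δ(4,5,5) = 1/3153150; Σ_t [0,4]: t=0:+1/69120 t=1:−1/1728 t=2:+1/576 t=3:−1/1728 t=4:+1/69120 = 7/11520; (3j)²=2/143 [(4 5 5; 0 0 0)], sign=-1
B: triangle coeff Δ(4,5,5) = 1/3153150; Σ_t [0,1]: t=0:+1/11520 t=1:−1/25920 = 1/20736; (3j)²=5/429 [(4 5 5; 2 -4 2)], sign=-1
I_A²/I_B² = (2/143)/(5/429) = 6/5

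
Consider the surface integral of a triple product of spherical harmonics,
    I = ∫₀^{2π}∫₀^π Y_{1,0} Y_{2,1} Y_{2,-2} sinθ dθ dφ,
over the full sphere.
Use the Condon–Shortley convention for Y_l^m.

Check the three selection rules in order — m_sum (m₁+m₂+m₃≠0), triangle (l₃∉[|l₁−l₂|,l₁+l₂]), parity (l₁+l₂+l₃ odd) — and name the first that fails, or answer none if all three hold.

Σmᵢ = -1  ✗
l₃∈[|l₁−l₂|,l₁+l₂]=[1,3], have l₃=2
Σlᵢ = 5 ⇒ odd

m_sum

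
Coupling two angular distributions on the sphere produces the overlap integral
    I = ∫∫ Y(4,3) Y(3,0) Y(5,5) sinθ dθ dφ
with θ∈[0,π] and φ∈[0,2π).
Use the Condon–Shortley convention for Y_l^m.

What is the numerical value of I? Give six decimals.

3 + 0 + 5 = 8 ≠ 0: azimuthal integral kills it; I = 0

0.000000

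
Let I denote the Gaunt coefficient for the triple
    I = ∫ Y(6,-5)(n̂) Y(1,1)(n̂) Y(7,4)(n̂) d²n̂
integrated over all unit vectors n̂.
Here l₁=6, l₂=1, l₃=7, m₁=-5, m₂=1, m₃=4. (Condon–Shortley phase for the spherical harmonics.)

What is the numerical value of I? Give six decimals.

0.060604

m-sum 0 ✓  L=14 even ✓  5≤7≤7 ✓
Π(2lᵢ+1) = 13×3×15 = 585
triangle coeff Δ(6,1,7) = 1/1365
Σ_t [0,0]: t=0:+1/518400 = 1/518400
(3j)²=7/195 [(6 1 7; 0 0 0)], sign=-1
Σ_t [0,0]: t=0:+1/79833600 = 1/79833600
(3j)²=1/455 [(6 1 7; -5 1 4)], sign=-1
⇒ 4πI² = 3/65
I = (+1)√(3/65/(4π)) = 0.06060368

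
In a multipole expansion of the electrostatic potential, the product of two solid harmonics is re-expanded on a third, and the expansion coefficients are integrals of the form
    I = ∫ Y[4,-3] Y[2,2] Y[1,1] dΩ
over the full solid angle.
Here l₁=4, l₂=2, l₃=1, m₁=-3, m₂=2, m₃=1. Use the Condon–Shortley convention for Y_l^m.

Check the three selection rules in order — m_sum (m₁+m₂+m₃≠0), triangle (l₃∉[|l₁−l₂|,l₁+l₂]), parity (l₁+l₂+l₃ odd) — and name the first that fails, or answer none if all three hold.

triangle

m₁+m₂+m₃ = -3 + 2 + 1 = 0  ✓
triangle: |4−2|=2 ≤ l₃=1 ≤ 4+2=6  ✗
parity: l₁+l₂+l₃ = 7 is odd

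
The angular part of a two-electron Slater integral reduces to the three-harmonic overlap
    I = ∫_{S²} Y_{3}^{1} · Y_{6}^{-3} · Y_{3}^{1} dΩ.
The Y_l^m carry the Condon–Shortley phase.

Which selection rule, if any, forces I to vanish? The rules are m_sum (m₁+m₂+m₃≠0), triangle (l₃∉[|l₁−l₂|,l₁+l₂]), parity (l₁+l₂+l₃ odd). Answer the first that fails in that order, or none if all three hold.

m₁+m₂+m₃ = 1 − 3 + 1 = -1  ✗
triangle: |3−6|=3 ≤ l₃=3 ≤ 3+6=9
parity: l₁+l₂+l₃ = 12 is even

m_sum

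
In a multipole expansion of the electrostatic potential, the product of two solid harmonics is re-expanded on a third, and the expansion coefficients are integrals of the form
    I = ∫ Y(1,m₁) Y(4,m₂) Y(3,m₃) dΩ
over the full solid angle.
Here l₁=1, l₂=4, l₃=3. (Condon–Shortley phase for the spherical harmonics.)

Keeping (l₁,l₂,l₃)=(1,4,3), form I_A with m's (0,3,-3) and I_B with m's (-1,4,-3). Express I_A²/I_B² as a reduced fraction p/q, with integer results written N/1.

l's match ⇒ only the (l;m) 3-j factors differ between A and B.
A: triangle coeff Δ(1,4,3) = 1/252; Σ_t [1,1]: t=1:−1/720 = -1/720; (3j)²=1/36 [(1 4 3; 0 3 -3)], sign=-1
B: triangle coeff Δ(1,4,3) = 1/252; Σ_t [2,2]: t=2:+1/1440 = 1/1440; (3j)²=1/9 [(1 4 3; -1 4 -3)], sign=+1
I_A²/I_B² = (1/36)/(1/9) = 1/4

1/4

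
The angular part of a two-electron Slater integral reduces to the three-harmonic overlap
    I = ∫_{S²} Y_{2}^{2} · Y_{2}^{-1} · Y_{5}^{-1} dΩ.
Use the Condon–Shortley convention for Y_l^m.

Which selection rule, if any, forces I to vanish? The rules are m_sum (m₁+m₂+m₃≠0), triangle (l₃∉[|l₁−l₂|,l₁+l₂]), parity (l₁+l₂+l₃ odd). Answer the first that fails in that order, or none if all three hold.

m₁+m₂+m₃ = 2 − 1 − 1 = 0  ✓
triangle: |2−2|=0 ≤ l₃=5 ≤ 2+2=4  ✗
parity: l₁+l₂+l₃ = 9 is odd

triangle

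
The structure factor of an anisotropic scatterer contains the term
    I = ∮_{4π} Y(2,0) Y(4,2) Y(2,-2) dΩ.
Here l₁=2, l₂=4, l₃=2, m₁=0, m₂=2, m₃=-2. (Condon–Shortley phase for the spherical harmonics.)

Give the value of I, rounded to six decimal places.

0.156078

Rules hold: Σm=0, L=8 even, 2≤2≤6.
N = 5·9·5 = 225
Δ = 4!·0!·4!/9! = 1/630
Racah Σ t=2..2: t=2:+1/16 = 1/16
⇒ 3j(2 4 2; 0 0 0)² = 2/35, sgn +1
Racah Σ t=2..2: t=2:+1/96 = 1/96
⇒ 3j(2 4 2; 0 2 -2)² = 1/42, sgn +1
4πI² = N·(3j₀)²·(3jₘ)² = 15/49
I = +1·√(0.306122/4π) = 0.15607835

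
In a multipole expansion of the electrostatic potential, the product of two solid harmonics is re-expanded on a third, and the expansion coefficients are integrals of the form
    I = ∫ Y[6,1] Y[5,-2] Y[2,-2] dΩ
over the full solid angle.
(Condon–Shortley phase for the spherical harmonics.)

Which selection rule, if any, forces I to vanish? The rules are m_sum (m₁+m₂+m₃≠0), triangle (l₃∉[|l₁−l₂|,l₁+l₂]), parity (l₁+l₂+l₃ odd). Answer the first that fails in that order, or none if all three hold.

m_sum

m₁+m₂+m₃ = 1 − 2 − 2 = -3  ✗
triangle: |6−5|=1 ≤ l₃=2 ≤ 6+5=11
parity: l₁+l₂+l₃ = 13 is odd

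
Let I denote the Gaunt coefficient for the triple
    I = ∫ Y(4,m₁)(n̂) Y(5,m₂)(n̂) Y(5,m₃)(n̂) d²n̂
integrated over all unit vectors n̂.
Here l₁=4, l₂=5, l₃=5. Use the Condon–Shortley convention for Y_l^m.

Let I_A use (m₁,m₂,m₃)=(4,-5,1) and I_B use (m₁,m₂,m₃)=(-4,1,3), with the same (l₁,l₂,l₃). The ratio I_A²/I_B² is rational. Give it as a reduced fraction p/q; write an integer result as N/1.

Same 4,5,5: normalisation and zero-m 3j drop out of the ratio.
A: Δ: 4! 4! 6! / 15! → 1/3153150; sum: t=0:+1/414720 = 1/414720; 3j²(4 5 5; 4 -5 1) = Δ·Π!·Σ² = 2/429  (sign +1)
B: Δ: 4! 4! 6! / 15! → 1/3153150; sum: t=4:+1/27648 = 1/27648; 3j²(4 5 5; -4 1 3) = Δ·Π!·Σ² = 10/429  (sign +1)
I_A²/I_B² = (2/429)/(10/429) = 1/5

1/5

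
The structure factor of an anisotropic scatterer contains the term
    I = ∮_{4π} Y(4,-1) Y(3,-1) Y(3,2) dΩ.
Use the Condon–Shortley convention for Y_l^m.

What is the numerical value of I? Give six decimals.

0.145070

m-sum 0 ✓  L=10 even ✓  1≤3≤7 ✓
Π(2lᵢ+1) = 9×7×7 = 441
triangle coeff Δ(4,3,3) = 1/34650
Σ_t [1,3]: t=1:−1/72 t=2:+1/16 t=3:−1/72 = 5/144
(3j)²=2/77 [(4 3 3; 0 0 0)], sign=-1
Σ_t [1,2]: t=1:−1/144 t=2:+1/48 = 1/72
(3j)²=16/693 [(4 3 3; -1 -1 2)], sign=-1
⇒ 4πI² = 32/121
I = (+1)√(32/121/(4π)) = 0.14506992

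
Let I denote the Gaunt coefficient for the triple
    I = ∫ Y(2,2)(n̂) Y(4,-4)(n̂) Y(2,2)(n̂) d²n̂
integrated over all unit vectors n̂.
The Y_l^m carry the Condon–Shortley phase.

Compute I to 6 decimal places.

Checks pass: Σm=0; 8 even; l₃=2∈[2,6].
(2·2+1)(2·4+1)(2·2+1) = 225
Δ: 4! 0! 4! / 9! → 1/630
sum: t=2:+1/16 = 1/16
3j²(2 4 2; 0 0 0) = Δ·Π!·Σ² = 2/35  (sign +1)
sum: t=0:+1/576 = 1/576
3j²(2 4 2; 2 -4 2) = Δ·Π!·Σ² = 1/9  (sign +1)
combine: 4πI² = 225·2/35·1/9 = 10/7
take √, sign +1: I = 0.33716777

0.337168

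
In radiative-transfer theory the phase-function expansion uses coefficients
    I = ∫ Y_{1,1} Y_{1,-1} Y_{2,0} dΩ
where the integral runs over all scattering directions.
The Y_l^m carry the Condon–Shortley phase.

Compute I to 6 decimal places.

0.126157

Rules hold: Σm=0, L=4 even, 0≤2≤2.
N = 3·3·5 = 45
Δ = 0!·2!·2!/5! = 1/30
Racah Σ t=0..0: t=0:+1/1 = 1/1
⇒ 3j(1 1 2; 0 0 0)² = 2/15, sgn +1
Racah Σ t=0..0: t=0:+1/4 = 1/4
⇒ 3j(1 1 2; 1 -1 0)² = 1/30, sgn +1
4πI² = N·(3j₀)²·(3jₘ)² = 1/5
I = +1·√(0.2/4π) = 0.12615663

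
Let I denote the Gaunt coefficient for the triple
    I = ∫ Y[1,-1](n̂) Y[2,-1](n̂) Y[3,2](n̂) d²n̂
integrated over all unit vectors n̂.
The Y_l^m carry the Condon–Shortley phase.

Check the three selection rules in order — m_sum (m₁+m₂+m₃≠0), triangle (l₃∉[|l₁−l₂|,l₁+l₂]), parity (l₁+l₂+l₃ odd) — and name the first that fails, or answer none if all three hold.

azimuthal sum: -1 − 1 + 2 = 0  ✓
1 ≤ 3 ≤ 3 (triangle on l)  ✓
L = 1 + 2 + 3 = 6 (even)  ✓

none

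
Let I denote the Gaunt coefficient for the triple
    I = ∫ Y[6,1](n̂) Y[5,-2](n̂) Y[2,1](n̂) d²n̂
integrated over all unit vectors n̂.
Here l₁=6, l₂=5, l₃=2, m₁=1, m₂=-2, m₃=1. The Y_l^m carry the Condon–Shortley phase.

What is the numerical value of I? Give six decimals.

L=13 odd ⇒ parity kills the (l;000) factor ⇒ I = 0

0.000000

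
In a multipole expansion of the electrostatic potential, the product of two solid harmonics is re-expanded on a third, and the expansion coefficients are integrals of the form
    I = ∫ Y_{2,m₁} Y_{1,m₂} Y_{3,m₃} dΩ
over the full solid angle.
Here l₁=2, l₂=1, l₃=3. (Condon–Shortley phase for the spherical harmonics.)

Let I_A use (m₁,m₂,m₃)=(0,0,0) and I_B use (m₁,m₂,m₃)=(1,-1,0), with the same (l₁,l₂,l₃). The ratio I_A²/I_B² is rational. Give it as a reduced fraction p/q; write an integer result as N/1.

3/1

Same 2,1,3: normalisation and zero-m 3j drop out of the ratio.
A: Δ: 0! 4! 2! / 7! → 1/105; sum: t=0:+1/4 = 1/4; 3j²(2 1 3; 0 0 0) = Δ·Π!·Σ² = 3/35  (sign -1)
B: Δ: 0! 4! 2! / 7! → 1/105; sum: t=0:+1/12 = 1/12; 3j²(2 1 3; 1 -1 0) = Δ·Π!·Σ² = 1/35  (sign -1)
I_A²/I_B² = (3/35)/(1/35) = 3/1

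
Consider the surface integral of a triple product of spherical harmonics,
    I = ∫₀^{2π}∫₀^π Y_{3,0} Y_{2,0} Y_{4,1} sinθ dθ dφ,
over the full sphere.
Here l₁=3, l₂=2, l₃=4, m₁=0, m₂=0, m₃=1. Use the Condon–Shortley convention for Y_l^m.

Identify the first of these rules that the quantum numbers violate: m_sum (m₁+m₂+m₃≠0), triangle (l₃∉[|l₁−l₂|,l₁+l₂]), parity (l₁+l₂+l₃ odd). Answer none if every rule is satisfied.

m_sum

azimuthal sum: 0 + 0 + 1 = 1  ✗
1 ≤ 4 ≤ 5 (triangle on l)
L = 3 + 2 + 4 = 9 (odd)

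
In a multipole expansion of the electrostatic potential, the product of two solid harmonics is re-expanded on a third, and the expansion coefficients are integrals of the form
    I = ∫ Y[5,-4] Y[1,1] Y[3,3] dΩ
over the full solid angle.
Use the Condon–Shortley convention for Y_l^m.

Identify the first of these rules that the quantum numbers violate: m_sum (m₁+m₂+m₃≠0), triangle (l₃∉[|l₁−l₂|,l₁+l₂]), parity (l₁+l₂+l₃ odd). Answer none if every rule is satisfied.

triangle

Σmᵢ = 0  ✓
l₃∈[|l₁−l₂|,l₁+l₂]=[4,6], have l₃=3  ✗
Σlᵢ = 9 ⇒ odd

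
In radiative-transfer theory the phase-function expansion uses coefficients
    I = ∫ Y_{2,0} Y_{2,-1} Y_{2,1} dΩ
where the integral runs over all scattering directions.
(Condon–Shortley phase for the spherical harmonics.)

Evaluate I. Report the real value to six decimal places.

-0.090112

Checks pass: Σm=0; 6 even; l₃=2∈[0,4].
(2·2+1)(2·2+1)(2·2+1) = 125
Δ: 2! 2! 2! / 7! → 1/630
sum: t=0:+1/8 t=1:−1/1 t=2:+1/8 = -3/4
3j²(2 2 2; 0 0 0) = Δ·Π!·Σ² = 2/35  (sign -1)
sum: t=0:+1/4 t=1:−1/2 = -1/4
3j²(2 2 2; 0 -1 1) = Δ·Π!·Σ² = 1/70  (sign +1)
combine: 4πI² = 125·2/35·1/70 = 5/49
take √, sign -1: I = -0.09011188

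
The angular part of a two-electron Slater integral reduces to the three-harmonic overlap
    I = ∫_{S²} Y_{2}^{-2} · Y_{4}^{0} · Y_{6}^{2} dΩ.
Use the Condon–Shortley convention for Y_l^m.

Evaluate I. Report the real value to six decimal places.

0.133065

m-sum 0 ✓  L=12 even ✓  2≤6≤6 ✓
Π(2lᵢ+1) = 5×9×13 = 585
triangle coeff Δ(2,4,6) = 1/6435
Σ_t [0,0]: t=0:+1/2304 = 1/2304
(3j)²=5/143 [(2 4 6; 0 0 0)], sign=+1
Σ_t [0,0]: t=0:+1/13824 = 1/13824
(3j)²=14/1287 [(2 4 6; -2 0 2)], sign=+1
⇒ 4πI² = 350/1573
I = (+1)√(350/1573/(4π)) = 0.13306527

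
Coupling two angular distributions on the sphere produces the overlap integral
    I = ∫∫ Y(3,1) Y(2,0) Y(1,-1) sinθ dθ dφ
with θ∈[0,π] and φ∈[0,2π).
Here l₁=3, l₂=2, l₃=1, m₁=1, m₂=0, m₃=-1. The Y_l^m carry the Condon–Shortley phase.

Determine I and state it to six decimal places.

-0.202301

m-sum 0 ✓  L=6 even ✓  1≤1≤5 ✓
Π(2lᵢ+1) = 7×5×3 = 105
triangle coeff Δ(3,2,1) = 1/105
Σ_t [2,2]: t=2:+1/4 = 1/4
(3j)²=3/35 [(3 2 1; 0 0 0)], sign=-1
Σ_t [2,2]: t=2:+1/8 = 1/8
(3j)²=2/35 [(3 2 1; 1 0 -1)], sign=+1
⇒ 4πI² = 18/35
I = (-1)√(18/35/(4π)) = -0.20230066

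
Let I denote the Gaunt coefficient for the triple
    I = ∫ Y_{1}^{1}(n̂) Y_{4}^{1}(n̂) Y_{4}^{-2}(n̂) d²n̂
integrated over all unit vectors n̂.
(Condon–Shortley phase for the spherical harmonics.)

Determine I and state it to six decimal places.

0.000000

L=9 odd ⇒ parity kills the (l;000) factor ⇒ I = 0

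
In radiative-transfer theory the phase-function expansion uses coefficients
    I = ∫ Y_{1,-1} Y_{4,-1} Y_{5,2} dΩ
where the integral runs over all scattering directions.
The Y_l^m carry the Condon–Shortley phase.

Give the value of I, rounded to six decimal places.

m-sum 0 ✓  L=10 even ✓  3≤5≤5 ✓
Π(2lᵢ+1) = 3×9×11 = 297
triangle coeff Δ(1,4,5) = 1/495
Σ_t [0,0]: t=0:+1/576 = 1/576
(3j)²=5/99 [(1 4 5; 0 0 0)], sign=-1
Σ_t [0,0]: t=0:+1/1440 = 1/1440
(3j)²=7/165 [(1 4 5; -1 -1 2)], sign=-1
⇒ 4πI² = 7/11
I = (+1)√(7/11/(4π)) = 0.22503380

0.225034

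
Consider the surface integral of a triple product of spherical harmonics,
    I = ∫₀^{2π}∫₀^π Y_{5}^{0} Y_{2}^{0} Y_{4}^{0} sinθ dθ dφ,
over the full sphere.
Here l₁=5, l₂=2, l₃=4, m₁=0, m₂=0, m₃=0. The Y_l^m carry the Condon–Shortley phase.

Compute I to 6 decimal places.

L=11 odd ⇒ parity kills the (l;000) factor ⇒ I = 0

0.000000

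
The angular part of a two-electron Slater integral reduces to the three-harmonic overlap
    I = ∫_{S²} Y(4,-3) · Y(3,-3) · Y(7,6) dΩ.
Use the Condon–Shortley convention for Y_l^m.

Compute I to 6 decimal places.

0.279120

Rules hold: Σm=0, L=14 even, 1≤7≤7.
N = 9·7·15 = 945
Δ = 0!·8!·6!/15! = 1/45045
Racah Σ t=0..0: t=0:+1/20736 = 1/20736
⇒ 3j(4 3 7; 0 0 0)² = 35/1287, sgn -1
Racah Σ t=0..0: t=0:+1/3628800 = 1/3628800
⇒ 3j(4 3 7; -3 -3 6)² = 4/105, sgn -1
4πI² = N·(3j₀)²·(3jₘ)² = 140/143
I = +1·√(0.979021/4π) = 0.27912007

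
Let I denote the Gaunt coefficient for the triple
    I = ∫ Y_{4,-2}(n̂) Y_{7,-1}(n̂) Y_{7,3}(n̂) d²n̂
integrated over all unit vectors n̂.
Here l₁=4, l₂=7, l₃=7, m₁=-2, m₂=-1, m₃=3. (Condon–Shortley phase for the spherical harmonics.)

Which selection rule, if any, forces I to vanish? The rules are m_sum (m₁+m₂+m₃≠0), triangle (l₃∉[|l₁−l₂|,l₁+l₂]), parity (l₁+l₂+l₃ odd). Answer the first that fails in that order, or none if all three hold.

m₁+m₂+m₃ = -2 − 1 + 3 = 0  ✓
triangle: |4−7|=3 ≤ l₃=7 ≤ 4+7=11  ✓
parity: l₁+l₂+l₃ = 18 is even  ✓

none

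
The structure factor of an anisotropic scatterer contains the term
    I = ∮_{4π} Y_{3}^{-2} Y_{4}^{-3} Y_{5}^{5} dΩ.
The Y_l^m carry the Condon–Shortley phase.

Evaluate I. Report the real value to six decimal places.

-0.212007

Rules hold: Σm=0, L=12 even, 1≤5≤7.
N = 7·9·11 = 693
Δ = 2!·4!·6!/13! = 1/180180
Racah Σ t=0..2: t=0:+1/576 t=1:−1/144 t=2:+1/576 = -1/288
⇒ 3j(3 4 5; 0 0 0)² = 20/1001, sgn +1
Racah Σ t=1..1: t=1:−1/17280 = -1/17280
⇒ 3j(3 4 5; -2 -3 5)² = 35/858, sgn -1
4πI² = N·(3j₀)²·(3jₘ)² = 1050/1859
I = -1·√(0.56482/4π) = -0.21200691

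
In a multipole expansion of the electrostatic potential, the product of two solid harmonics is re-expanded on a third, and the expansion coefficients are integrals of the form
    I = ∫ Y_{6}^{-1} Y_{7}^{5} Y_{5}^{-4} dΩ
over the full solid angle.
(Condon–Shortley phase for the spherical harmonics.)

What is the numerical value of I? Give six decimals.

m-sum 0 ✓  L=18 even ✓  1≤5≤13 ✓
Π(2lᵢ+1) = 13×15×11 = 2145
triangle coeff Δ(6,7,5) = 1/174594420
Σ_t [2,6]: t=2:+1/4147200 t=3:−1/207360 t=4:+1/82944 t=5:−1/207360 t=6:+1/4147200 = 1/345600
(3j)²=420/46189 [(6 7 5; 0 0 0)], sign=-1
Σ_t [6,7]: t=6:+1/6220800 t=7:−1/14515200 = 1/10886400
(3j)²=128/12597 [(6 7 5; -1 5 -4)], sign=-1
⇒ 4πI² = 268800/1356277
I = (+1)√(268800/1356277/(4π)) = 0.12558434

0.125584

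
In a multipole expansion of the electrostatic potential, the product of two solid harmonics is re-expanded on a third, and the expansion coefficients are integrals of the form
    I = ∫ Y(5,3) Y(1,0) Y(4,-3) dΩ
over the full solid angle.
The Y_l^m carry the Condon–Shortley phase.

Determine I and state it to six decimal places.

-0.196426

m-sum 0 ✓  L=10 even ✓  4≤4≤6 ✓
Π(2lᵢ+1) = 11×3×9 = 297
triangle coeff Δ(5,1,4) = 1/495
Σ_t [1,1]: t=1:−1/576 = -1/576
(3j)²=5/99 [(5 1 4; 0 0 0)], sign=-1
Σ_t [1,1]: t=1:−1/5040 = -1/5040
(3j)²=16/495 [(5 1 4; 3 0 -3)], sign=+1
⇒ 4πI² = 16/33
I = (-1)√(16/33/(4π)) = -0.19642560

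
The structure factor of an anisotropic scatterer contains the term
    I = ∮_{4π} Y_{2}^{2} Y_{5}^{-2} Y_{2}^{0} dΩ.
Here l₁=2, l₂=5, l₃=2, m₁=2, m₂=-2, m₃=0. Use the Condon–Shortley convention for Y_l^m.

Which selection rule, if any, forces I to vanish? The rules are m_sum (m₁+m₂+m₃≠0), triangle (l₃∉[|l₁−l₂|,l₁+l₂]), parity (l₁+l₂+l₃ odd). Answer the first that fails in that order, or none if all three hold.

Σmᵢ = 0  ✓
l₃∈[|l₁−l₂|,l₁+l₂]=[3,7], have l₃=2  ✗
Σlᵢ = 9 ⇒ odd

triangle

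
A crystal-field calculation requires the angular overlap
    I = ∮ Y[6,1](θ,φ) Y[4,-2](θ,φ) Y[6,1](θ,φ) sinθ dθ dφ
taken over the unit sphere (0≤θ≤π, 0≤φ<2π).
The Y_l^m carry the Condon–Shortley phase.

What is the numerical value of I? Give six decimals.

0.133571

Rules hold: Σm=0, L=16 even, 2≤6≤10.
N = 13·9·13 = 1521
Δ = 4!·8!·4!/17! = 1/15315300
Racah Σ t=0..4: t=0:+1/829440 t=1:−1/25920 t=2:+1/9216 t=3:−1/25920 t=4:+1/829440 = 7/207360
⇒ 3j(6 4 6; 0 0 0)² = 28/2431, sgn +1
Racah Σ t=0..2: t=0:+1/69120 t=1:−1/20736 t=2:+1/69120 = -1/51840
⇒ 3j(6 4 6; 1 -2 1)² = 280/21879, sgn +1
4πI² = N·(3j₀)²·(3jₘ)² = 7840/34969
I = +1·√(0.224199/4π) = 0.13357079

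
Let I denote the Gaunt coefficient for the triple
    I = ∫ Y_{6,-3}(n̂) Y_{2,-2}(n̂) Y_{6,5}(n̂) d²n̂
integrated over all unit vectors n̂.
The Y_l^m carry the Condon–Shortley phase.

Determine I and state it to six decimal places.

Rules hold: Σm=0, L=14 even, 4≤6≤8.
N = 13·5·13 = 845
Δ = 2!·10!·2!/15! = 1/90090
Racah Σ t=0..2: t=0:+1/69120 t=1:−1/14400 t=2:+1/69120 = -7/172800
⇒ 3j(6 2 6; 0 0 0)² = 14/715, sgn -1
Racah Σ t=0..0: t=0:+1/1451520 = 1/1451520
⇒ 3j(6 2 6; -3 -2 5)² = 1/91, sgn -1
4πI² = N·(3j₀)²·(3jₘ)² = 2/11
I = +1·√(0.181818/4π) = 0.12028562

0.120286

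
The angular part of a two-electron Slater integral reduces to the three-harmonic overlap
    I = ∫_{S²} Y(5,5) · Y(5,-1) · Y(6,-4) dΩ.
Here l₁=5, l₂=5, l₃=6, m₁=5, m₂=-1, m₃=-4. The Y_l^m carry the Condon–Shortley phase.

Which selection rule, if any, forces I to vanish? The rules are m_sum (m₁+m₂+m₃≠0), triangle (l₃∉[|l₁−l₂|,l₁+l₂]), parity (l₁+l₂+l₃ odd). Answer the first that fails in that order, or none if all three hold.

m₁+m₂+m₃ = 5 − 1 − 4 = 0  ✓
triangle: |5−5|=0 ≤ l₃=6 ≤ 5+5=10  ✓
parity: l₁+l₂+l₃ = 16 is even  ✓

none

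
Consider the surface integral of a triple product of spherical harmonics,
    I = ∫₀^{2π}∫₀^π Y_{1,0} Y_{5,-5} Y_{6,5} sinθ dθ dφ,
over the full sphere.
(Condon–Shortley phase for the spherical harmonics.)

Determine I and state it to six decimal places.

Rules hold: Σm=0, L=12 even, 4≤6≤6.
N = 3·11·13 = 429
Δ = 0!·2!·10!/13! = 1/858
Racah Σ t=0..0: t=0:+1/14400 = 1/14400
⇒ 3j(1 5 6; 0 0 0)² = 6/143, sgn +1
Racah Σ t=0..0: t=0:+1/3628800 = 1/3628800
⇒ 3j(1 5 6; 0 -5 5)² = 1/78, sgn -1
4πI² = N·(3j₀)²·(3jₘ)² = 3/13
I = -1·√(0.230769/4π) = -0.13551395

-0.135514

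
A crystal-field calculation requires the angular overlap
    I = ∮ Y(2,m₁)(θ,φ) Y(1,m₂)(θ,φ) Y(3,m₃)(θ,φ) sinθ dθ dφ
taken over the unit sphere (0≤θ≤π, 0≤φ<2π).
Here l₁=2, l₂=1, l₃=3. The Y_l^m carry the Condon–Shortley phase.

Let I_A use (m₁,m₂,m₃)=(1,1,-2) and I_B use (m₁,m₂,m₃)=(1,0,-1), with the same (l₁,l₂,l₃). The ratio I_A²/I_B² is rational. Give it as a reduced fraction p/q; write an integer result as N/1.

5/4

l's match ⇒ only the (l;m) 3-j factors differ between A and B.
A: triangle coeff Δ(2,1,3) = 1/105; Σ_t [0,0]: t=0:+1/12 = 1/12; (3j)²=2/21 [(2 1 3; 1 1 -2)], sign=-1
B: triangle coeff Δ(2,1,3) = 1/105; Σ_t [0,0]: t=0:+1/6 = 1/6; (3j)²=8/105 [(2 1 3; 1 0 -1)], sign=+1
I_A²/I_B² = (2/21)/(8/105) = 5/4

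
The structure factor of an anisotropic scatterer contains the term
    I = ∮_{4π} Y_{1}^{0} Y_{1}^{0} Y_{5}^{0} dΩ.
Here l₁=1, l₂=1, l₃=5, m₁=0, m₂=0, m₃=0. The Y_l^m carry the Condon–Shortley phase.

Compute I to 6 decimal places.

0.000000

triangle: need 0≤l₃≤2, have 5; I=0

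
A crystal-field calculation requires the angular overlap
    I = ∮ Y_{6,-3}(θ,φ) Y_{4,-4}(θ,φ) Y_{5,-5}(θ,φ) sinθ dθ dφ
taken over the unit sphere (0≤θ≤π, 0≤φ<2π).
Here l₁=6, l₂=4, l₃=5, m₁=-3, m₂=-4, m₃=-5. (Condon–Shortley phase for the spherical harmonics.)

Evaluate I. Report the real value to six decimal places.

m-sum = -3 − 4 − 5 = -12 ≠ 0 ⇒ I = 0

0.000000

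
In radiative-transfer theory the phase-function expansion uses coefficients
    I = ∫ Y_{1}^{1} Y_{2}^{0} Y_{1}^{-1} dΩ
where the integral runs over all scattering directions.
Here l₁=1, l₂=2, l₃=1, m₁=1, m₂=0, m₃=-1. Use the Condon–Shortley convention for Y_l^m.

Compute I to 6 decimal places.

0.126157

m-sum 0 ✓  L=4 even ✓  1≤1≤3 ✓
Π(2lᵢ+1) = 3×5×3 = 45
triangle coeff Δ(1,2,1) = 1/30
Σ_t [1,1]: t=1:−1/1 = -1/1
(3j)²=2/15 [(1 2 1; 0 0 0)], sign=+1
Σ_t [0,0]: t=0:+1/4 = 1/4
(3j)²=1/30 [(1 2 1; 1 0 -1)], sign=+1
⇒ 4πI² = 1/5
I = (+1)√(1/5/(4π)) = 0.12615663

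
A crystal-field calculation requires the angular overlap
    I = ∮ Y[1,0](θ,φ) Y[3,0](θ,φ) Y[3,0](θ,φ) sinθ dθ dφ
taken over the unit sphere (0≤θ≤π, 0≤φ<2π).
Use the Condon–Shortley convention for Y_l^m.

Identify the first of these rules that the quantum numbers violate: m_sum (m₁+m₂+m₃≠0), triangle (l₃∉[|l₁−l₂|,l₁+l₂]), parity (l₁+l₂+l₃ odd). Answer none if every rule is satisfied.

parity

Σmᵢ = 0  ✓
l₃∈[|l₁−l₂|,l₁+l₂]=[2,4], have l₃=3  ✓
Σlᵢ = 7 ⇒ odd  ✗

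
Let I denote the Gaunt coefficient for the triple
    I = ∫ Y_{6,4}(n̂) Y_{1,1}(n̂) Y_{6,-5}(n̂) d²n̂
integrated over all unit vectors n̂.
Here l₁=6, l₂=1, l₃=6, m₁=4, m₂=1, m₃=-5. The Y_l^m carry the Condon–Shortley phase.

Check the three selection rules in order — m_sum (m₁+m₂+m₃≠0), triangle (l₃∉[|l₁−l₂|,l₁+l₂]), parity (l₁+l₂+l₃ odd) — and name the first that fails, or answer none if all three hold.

m₁+m₂+m₃ = 4 + 1 − 5 = 0  ✓
triangle: |6−1|=5 ≤ l₃=6 ≤ 6+1=7  ✓
parity: l₁+l₂+l₃ = 13 is odd  ✗

parity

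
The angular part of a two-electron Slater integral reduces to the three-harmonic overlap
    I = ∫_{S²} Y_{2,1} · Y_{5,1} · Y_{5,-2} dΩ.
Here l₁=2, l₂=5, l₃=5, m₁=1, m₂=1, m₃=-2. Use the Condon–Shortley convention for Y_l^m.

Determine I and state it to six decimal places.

0.104819

m-sum 0 ✓  L=12 even ✓  3≤5≤7 ✓
Π(2lᵢ+1) = 5×11×11 = 605
triangle coeff Δ(2,5,5) = 1/38610
Σ_t [0,2]: t=0:+1/2880 t=1:−1/576 t=2:+1/2880 = -1/960
(3j)²=10/429 [(2 5 5; 0 0 0)], sign=+1
Σ_t [0,1]: t=0:+1/2880 t=1:−1/1440 = -1/2880
(3j)²=7/715 [(2 5 5; 1 1 -2)], sign=+1
⇒ 4πI² = 70/507
I = (+1)√(70/507/(4π)) = 0.10481902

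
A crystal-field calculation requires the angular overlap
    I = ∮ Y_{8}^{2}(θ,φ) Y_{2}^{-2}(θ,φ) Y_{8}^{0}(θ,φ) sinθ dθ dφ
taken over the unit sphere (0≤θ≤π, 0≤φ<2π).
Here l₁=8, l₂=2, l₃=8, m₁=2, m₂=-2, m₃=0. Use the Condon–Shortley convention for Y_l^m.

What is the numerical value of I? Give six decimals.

Rules hold: Σm=0, L=18 even, 6≤8≤10.
N = 17·5·17 = 1445
Δ = 2!·14!·2!/19! = 1/348840
Racah Σ t=0..2: t=0:+1/116121600 t=1:−1/25401600 t=2:+1/116121600 = -1/45158400
⇒ 3j(8 2 8; 0 0 0)² = 24/1615, sgn -1
Racah Σ t=0..0: t=0:+1/116121600 = 1/116121600
⇒ 3j(8 2 8; 2 -2 0)² = 7/323, sgn +1
4πI² = N·(3j₀)²·(3jₘ)² = 168/361
I = -1·√(0.465374/4π) = -0.19244034

-0.192440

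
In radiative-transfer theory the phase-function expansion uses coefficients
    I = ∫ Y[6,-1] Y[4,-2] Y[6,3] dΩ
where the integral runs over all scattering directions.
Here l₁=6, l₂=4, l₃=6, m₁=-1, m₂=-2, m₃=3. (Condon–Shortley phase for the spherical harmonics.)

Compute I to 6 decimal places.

Checks pass: Σm=0; 16 even; l₃=6∈[2,10].
(2·6+1)(2·4+1)(2·6+1) = 1521
Δ: 4! 8! 4! / 17! → 1/15315300
sum: t=0:+1/829440 t=1:−1/25920 t=2:+1/9216 t=3:−1/25920 t=4:+1/829440 = 7/207360
3j²(6 4 6; 0 0 0) = Δ·Π!·Σ² = 28/2431  (sign +1)
sum: t=0:+1/483840 t=1:−1/51840 t=2:+1/69120 = -1/362880
3j²(6 4 6; -1 -2 3) = Δ·Π!·Σ² = 16/17017  (sign +1)
combine: 4πI² = 1521·28/2431·16/17017 = 576/34969
take √, sign +1: I = 0.03620468

0.036205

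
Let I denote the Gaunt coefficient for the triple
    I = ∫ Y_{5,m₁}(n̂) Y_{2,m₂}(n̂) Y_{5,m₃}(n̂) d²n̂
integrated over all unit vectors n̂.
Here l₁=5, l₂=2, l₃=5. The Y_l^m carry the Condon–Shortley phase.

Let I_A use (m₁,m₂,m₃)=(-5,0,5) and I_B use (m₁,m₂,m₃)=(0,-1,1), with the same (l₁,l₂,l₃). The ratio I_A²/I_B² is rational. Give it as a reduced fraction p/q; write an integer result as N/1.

Shared (l₁,l₂,l₃)=(5,2,5): N and (l;000)² cancel in I_A²/I_B².
A: Δ = 2!·8!·2!/13! = 1/38610; Racah Σ t=2..2: t=2:+1/161280 = 1/161280; ⇒ 3j(5 2 5; -5 0 5)² = 15/286, sgn +1
B: Δ = 2!·8!·2!/13! = 1/38610; Racah Σ t=0..1: t=0:+1/1440 t=1:−1/1152 = -1/5760; ⇒ 3j(5 2 5; 0 -1 1)² = 1/858, sgn -1
I_A²/I_B² = (15/286)/(1/858) = 45/1

45/1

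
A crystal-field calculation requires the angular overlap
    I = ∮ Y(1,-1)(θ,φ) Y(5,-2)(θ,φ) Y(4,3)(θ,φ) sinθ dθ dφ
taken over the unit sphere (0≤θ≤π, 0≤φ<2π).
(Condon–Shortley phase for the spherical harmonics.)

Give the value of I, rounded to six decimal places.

0.085055

Rules hold: Σm=0, L=10 even, 4≤4≤6.
N = 3·11·9 = 297
Δ = 2!·0!·8!/11! = 1/495
Racah Σ t=1..1: t=1:−1/576 = -1/576
⇒ 3j(1 5 4; 0 0 0)² = 5/99, sgn -1
Racah Σ t=2..2: t=2:+1/10080 = 1/10080
⇒ 3j(1 5 4; -1 -2 3)² = 1/165, sgn -1
4πI² = N·(3j₀)²·(3jₘ)² = 1/11
I = +1·√(0.0909091/4π) = 0.08505478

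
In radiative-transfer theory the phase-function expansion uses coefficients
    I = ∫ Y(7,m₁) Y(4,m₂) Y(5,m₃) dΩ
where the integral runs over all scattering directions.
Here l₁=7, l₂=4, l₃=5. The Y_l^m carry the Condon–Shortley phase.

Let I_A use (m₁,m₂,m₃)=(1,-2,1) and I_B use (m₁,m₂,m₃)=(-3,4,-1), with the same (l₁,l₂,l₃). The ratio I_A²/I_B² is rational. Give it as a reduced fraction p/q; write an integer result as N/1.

l's match ⇒ only the (l;m) 3-j factors differ between A and B.
A: triangle coeff Δ(7,4,5) = 1/6126120; Σ_t [0,2]: t=0:+1/2073600 t=1:−1/86400 t=2:+1/55296 = 29/4147200; (3j)²=841/145860 [(7 4 5; 1 -2 1)], sign=+1
B: triangle coeff Δ(7,4,5) = 1/6126120; Σ_t [6,6]: t=6:+1/829440 = 1/829440; (3j)²=35/2431 [(7 4 5; -3 4 -1)], sign=+1
I_A²/I_B² = (841/145860)/(35/2431) = 841/2100

841/2100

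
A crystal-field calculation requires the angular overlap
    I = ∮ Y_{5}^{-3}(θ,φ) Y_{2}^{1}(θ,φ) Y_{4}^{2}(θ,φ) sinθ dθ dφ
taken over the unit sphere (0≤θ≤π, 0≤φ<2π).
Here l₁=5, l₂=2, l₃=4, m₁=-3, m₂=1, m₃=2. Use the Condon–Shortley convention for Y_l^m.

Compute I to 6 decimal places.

L=11 odd ⇒ parity kills the (l;000) factor ⇒ I = 0

0.000000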